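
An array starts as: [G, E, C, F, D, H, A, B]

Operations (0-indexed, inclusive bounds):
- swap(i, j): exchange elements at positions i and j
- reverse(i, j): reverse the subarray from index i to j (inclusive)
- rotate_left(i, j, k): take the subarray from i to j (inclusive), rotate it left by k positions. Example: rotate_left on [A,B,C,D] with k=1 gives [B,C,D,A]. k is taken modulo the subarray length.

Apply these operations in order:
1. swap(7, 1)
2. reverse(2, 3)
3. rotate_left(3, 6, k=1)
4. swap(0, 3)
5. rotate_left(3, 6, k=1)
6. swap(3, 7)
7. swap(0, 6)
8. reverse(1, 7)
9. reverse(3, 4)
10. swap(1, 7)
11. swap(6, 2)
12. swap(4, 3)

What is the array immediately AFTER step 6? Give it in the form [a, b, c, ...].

Answer: [D, B, F, E, A, C, G, H]

Derivation:
After 1 (swap(7, 1)): [G, B, C, F, D, H, A, E]
After 2 (reverse(2, 3)): [G, B, F, C, D, H, A, E]
After 3 (rotate_left(3, 6, k=1)): [G, B, F, D, H, A, C, E]
After 4 (swap(0, 3)): [D, B, F, G, H, A, C, E]
After 5 (rotate_left(3, 6, k=1)): [D, B, F, H, A, C, G, E]
After 6 (swap(3, 7)): [D, B, F, E, A, C, G, H]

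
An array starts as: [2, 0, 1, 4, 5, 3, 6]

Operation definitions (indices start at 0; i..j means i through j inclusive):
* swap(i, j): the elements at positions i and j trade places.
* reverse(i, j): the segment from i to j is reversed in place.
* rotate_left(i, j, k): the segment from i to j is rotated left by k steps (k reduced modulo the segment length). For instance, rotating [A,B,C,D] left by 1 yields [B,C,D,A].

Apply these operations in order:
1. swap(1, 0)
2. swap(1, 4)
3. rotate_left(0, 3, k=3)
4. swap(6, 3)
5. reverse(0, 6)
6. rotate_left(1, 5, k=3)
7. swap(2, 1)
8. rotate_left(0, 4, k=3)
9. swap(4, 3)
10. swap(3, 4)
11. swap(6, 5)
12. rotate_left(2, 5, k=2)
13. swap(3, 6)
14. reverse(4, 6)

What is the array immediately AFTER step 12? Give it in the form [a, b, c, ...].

After 1 (swap(1, 0)): [0, 2, 1, 4, 5, 3, 6]
After 2 (swap(1, 4)): [0, 5, 1, 4, 2, 3, 6]
After 3 (rotate_left(0, 3, k=3)): [4, 0, 5, 1, 2, 3, 6]
After 4 (swap(6, 3)): [4, 0, 5, 6, 2, 3, 1]
After 5 (reverse(0, 6)): [1, 3, 2, 6, 5, 0, 4]
After 6 (rotate_left(1, 5, k=3)): [1, 5, 0, 3, 2, 6, 4]
After 7 (swap(2, 1)): [1, 0, 5, 3, 2, 6, 4]
After 8 (rotate_left(0, 4, k=3)): [3, 2, 1, 0, 5, 6, 4]
After 9 (swap(4, 3)): [3, 2, 1, 5, 0, 6, 4]
After 10 (swap(3, 4)): [3, 2, 1, 0, 5, 6, 4]
After 11 (swap(6, 5)): [3, 2, 1, 0, 5, 4, 6]
After 12 (rotate_left(2, 5, k=2)): [3, 2, 5, 4, 1, 0, 6]

Answer: [3, 2, 5, 4, 1, 0, 6]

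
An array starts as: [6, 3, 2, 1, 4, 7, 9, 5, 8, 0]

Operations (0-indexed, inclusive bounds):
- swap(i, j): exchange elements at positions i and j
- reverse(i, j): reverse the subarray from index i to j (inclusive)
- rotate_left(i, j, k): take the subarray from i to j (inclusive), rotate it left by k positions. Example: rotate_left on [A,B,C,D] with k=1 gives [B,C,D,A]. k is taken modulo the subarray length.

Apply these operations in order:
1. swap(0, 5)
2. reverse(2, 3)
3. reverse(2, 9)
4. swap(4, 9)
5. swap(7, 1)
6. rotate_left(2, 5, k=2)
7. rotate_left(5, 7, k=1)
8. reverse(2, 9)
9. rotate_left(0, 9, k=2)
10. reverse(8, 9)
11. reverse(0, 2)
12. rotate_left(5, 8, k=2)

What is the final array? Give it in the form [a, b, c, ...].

After 1 (swap(0, 5)): [7, 3, 2, 1, 4, 6, 9, 5, 8, 0]
After 2 (reverse(2, 3)): [7, 3, 1, 2, 4, 6, 9, 5, 8, 0]
After 3 (reverse(2, 9)): [7, 3, 0, 8, 5, 9, 6, 4, 2, 1]
After 4 (swap(4, 9)): [7, 3, 0, 8, 1, 9, 6, 4, 2, 5]
After 5 (swap(7, 1)): [7, 4, 0, 8, 1, 9, 6, 3, 2, 5]
After 6 (rotate_left(2, 5, k=2)): [7, 4, 1, 9, 0, 8, 6, 3, 2, 5]
After 7 (rotate_left(5, 7, k=1)): [7, 4, 1, 9, 0, 6, 3, 8, 2, 5]
After 8 (reverse(2, 9)): [7, 4, 5, 2, 8, 3, 6, 0, 9, 1]
After 9 (rotate_left(0, 9, k=2)): [5, 2, 8, 3, 6, 0, 9, 1, 7, 4]
After 10 (reverse(8, 9)): [5, 2, 8, 3, 6, 0, 9, 1, 4, 7]
After 11 (reverse(0, 2)): [8, 2, 5, 3, 6, 0, 9, 1, 4, 7]
After 12 (rotate_left(5, 8, k=2)): [8, 2, 5, 3, 6, 1, 4, 0, 9, 7]

Answer: [8, 2, 5, 3, 6, 1, 4, 0, 9, 7]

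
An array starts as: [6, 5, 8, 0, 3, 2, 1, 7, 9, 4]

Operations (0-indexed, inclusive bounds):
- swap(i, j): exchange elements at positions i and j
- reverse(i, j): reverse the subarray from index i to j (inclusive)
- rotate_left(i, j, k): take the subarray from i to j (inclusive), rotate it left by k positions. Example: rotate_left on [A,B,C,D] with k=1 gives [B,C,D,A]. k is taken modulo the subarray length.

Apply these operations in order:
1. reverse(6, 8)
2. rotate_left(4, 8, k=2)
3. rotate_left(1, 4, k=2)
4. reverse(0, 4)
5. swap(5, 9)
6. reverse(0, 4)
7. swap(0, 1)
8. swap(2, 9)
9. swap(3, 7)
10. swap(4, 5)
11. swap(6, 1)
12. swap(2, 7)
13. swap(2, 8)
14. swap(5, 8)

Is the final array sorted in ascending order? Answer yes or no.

Answer: yes

Derivation:
After 1 (reverse(6, 8)): [6, 5, 8, 0, 3, 2, 9, 7, 1, 4]
After 2 (rotate_left(4, 8, k=2)): [6, 5, 8, 0, 9, 7, 1, 3, 2, 4]
After 3 (rotate_left(1, 4, k=2)): [6, 0, 9, 5, 8, 7, 1, 3, 2, 4]
After 4 (reverse(0, 4)): [8, 5, 9, 0, 6, 7, 1, 3, 2, 4]
After 5 (swap(5, 9)): [8, 5, 9, 0, 6, 4, 1, 3, 2, 7]
After 6 (reverse(0, 4)): [6, 0, 9, 5, 8, 4, 1, 3, 2, 7]
After 7 (swap(0, 1)): [0, 6, 9, 5, 8, 4, 1, 3, 2, 7]
After 8 (swap(2, 9)): [0, 6, 7, 5, 8, 4, 1, 3, 2, 9]
After 9 (swap(3, 7)): [0, 6, 7, 3, 8, 4, 1, 5, 2, 9]
After 10 (swap(4, 5)): [0, 6, 7, 3, 4, 8, 1, 5, 2, 9]
After 11 (swap(6, 1)): [0, 1, 7, 3, 4, 8, 6, 5, 2, 9]
After 12 (swap(2, 7)): [0, 1, 5, 3, 4, 8, 6, 7, 2, 9]
After 13 (swap(2, 8)): [0, 1, 2, 3, 4, 8, 6, 7, 5, 9]
After 14 (swap(5, 8)): [0, 1, 2, 3, 4, 5, 6, 7, 8, 9]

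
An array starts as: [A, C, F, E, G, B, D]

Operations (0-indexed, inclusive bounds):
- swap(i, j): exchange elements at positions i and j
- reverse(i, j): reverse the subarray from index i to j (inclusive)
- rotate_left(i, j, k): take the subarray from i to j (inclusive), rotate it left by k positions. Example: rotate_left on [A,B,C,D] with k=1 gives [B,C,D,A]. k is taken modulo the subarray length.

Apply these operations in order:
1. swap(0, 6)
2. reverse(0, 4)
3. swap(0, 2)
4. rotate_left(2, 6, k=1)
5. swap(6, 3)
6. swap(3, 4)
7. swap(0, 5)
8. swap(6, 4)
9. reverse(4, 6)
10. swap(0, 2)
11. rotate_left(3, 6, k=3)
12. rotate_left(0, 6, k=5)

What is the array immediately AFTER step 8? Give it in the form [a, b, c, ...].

Answer: [A, E, C, B, D, F, G]

Derivation:
After 1 (swap(0, 6)): [D, C, F, E, G, B, A]
After 2 (reverse(0, 4)): [G, E, F, C, D, B, A]
After 3 (swap(0, 2)): [F, E, G, C, D, B, A]
After 4 (rotate_left(2, 6, k=1)): [F, E, C, D, B, A, G]
After 5 (swap(6, 3)): [F, E, C, G, B, A, D]
After 6 (swap(3, 4)): [F, E, C, B, G, A, D]
After 7 (swap(0, 5)): [A, E, C, B, G, F, D]
After 8 (swap(6, 4)): [A, E, C, B, D, F, G]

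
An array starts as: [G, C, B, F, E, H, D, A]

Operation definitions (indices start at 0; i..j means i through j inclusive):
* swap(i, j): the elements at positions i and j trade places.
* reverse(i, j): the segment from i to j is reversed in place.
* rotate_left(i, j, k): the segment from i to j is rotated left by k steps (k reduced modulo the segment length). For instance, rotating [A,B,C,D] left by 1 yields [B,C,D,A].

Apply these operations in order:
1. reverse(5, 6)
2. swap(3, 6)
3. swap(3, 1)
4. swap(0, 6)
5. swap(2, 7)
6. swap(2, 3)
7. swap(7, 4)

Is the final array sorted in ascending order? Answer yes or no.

After 1 (reverse(5, 6)): [G, C, B, F, E, D, H, A]
After 2 (swap(3, 6)): [G, C, B, H, E, D, F, A]
After 3 (swap(3, 1)): [G, H, B, C, E, D, F, A]
After 4 (swap(0, 6)): [F, H, B, C, E, D, G, A]
After 5 (swap(2, 7)): [F, H, A, C, E, D, G, B]
After 6 (swap(2, 3)): [F, H, C, A, E, D, G, B]
After 7 (swap(7, 4)): [F, H, C, A, B, D, G, E]

Answer: no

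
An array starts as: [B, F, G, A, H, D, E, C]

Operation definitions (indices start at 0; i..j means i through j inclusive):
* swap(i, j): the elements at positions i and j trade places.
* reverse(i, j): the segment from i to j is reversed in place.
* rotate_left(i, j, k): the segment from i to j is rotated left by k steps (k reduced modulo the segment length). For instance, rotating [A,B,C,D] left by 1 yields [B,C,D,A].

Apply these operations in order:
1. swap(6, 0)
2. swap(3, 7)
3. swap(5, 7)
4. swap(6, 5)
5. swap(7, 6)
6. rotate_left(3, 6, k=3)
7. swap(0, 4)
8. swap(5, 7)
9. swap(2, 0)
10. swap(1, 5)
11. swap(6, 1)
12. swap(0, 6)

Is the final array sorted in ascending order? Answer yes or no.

After 1 (swap(6, 0)): [E, F, G, A, H, D, B, C]
After 2 (swap(3, 7)): [E, F, G, C, H, D, B, A]
After 3 (swap(5, 7)): [E, F, G, C, H, A, B, D]
After 4 (swap(6, 5)): [E, F, G, C, H, B, A, D]
After 5 (swap(7, 6)): [E, F, G, C, H, B, D, A]
After 6 (rotate_left(3, 6, k=3)): [E, F, G, D, C, H, B, A]
After 7 (swap(0, 4)): [C, F, G, D, E, H, B, A]
After 8 (swap(5, 7)): [C, F, G, D, E, A, B, H]
After 9 (swap(2, 0)): [G, F, C, D, E, A, B, H]
After 10 (swap(1, 5)): [G, A, C, D, E, F, B, H]
After 11 (swap(6, 1)): [G, B, C, D, E, F, A, H]
After 12 (swap(0, 6)): [A, B, C, D, E, F, G, H]

Answer: yes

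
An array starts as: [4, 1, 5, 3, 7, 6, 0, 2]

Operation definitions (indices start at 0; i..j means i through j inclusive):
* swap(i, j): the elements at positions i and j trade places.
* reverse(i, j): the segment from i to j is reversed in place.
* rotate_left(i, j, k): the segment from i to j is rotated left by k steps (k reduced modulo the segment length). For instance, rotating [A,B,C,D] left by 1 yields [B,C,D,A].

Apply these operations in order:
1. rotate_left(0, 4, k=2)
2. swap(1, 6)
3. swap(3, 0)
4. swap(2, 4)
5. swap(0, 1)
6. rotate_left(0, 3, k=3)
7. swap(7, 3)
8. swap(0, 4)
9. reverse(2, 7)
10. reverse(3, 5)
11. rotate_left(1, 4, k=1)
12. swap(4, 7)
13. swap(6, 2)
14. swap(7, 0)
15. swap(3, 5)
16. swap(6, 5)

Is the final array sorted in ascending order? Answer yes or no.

After 1 (rotate_left(0, 4, k=2)): [5, 3, 7, 4, 1, 6, 0, 2]
After 2 (swap(1, 6)): [5, 0, 7, 4, 1, 6, 3, 2]
After 3 (swap(3, 0)): [4, 0, 7, 5, 1, 6, 3, 2]
After 4 (swap(2, 4)): [4, 0, 1, 5, 7, 6, 3, 2]
After 5 (swap(0, 1)): [0, 4, 1, 5, 7, 6, 3, 2]
After 6 (rotate_left(0, 3, k=3)): [5, 0, 4, 1, 7, 6, 3, 2]
After 7 (swap(7, 3)): [5, 0, 4, 2, 7, 6, 3, 1]
After 8 (swap(0, 4)): [7, 0, 4, 2, 5, 6, 3, 1]
After 9 (reverse(2, 7)): [7, 0, 1, 3, 6, 5, 2, 4]
After 10 (reverse(3, 5)): [7, 0, 1, 5, 6, 3, 2, 4]
After 11 (rotate_left(1, 4, k=1)): [7, 1, 5, 6, 0, 3, 2, 4]
After 12 (swap(4, 7)): [7, 1, 5, 6, 4, 3, 2, 0]
After 13 (swap(6, 2)): [7, 1, 2, 6, 4, 3, 5, 0]
After 14 (swap(7, 0)): [0, 1, 2, 6, 4, 3, 5, 7]
After 15 (swap(3, 5)): [0, 1, 2, 3, 4, 6, 5, 7]
After 16 (swap(6, 5)): [0, 1, 2, 3, 4, 5, 6, 7]

Answer: yes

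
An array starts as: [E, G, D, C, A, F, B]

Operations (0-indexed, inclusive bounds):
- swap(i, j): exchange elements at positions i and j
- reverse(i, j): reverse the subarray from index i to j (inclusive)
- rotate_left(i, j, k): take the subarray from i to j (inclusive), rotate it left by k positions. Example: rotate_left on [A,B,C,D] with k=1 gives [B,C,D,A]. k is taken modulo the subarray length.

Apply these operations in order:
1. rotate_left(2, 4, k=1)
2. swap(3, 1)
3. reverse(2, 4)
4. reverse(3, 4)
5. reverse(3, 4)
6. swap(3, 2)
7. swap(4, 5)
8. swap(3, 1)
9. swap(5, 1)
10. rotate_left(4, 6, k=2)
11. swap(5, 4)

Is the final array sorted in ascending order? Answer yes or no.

Answer: no

Derivation:
After 1 (rotate_left(2, 4, k=1)): [E, G, C, A, D, F, B]
After 2 (swap(3, 1)): [E, A, C, G, D, F, B]
After 3 (reverse(2, 4)): [E, A, D, G, C, F, B]
After 4 (reverse(3, 4)): [E, A, D, C, G, F, B]
After 5 (reverse(3, 4)): [E, A, D, G, C, F, B]
After 6 (swap(3, 2)): [E, A, G, D, C, F, B]
After 7 (swap(4, 5)): [E, A, G, D, F, C, B]
After 8 (swap(3, 1)): [E, D, G, A, F, C, B]
After 9 (swap(5, 1)): [E, C, G, A, F, D, B]
After 10 (rotate_left(4, 6, k=2)): [E, C, G, A, B, F, D]
After 11 (swap(5, 4)): [E, C, G, A, F, B, D]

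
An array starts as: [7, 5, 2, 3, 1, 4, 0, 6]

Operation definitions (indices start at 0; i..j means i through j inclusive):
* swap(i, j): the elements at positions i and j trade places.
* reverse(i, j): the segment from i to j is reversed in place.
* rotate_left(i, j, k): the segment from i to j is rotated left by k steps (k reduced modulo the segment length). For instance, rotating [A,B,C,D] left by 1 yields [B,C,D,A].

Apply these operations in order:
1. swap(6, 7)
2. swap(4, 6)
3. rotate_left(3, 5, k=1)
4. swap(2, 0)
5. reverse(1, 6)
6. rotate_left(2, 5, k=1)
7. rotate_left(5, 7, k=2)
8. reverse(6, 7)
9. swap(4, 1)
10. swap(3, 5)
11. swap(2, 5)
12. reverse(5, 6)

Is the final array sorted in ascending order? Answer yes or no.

Answer: no

Derivation:
After 1 (swap(6, 7)): [7, 5, 2, 3, 1, 4, 6, 0]
After 2 (swap(4, 6)): [7, 5, 2, 3, 6, 4, 1, 0]
After 3 (rotate_left(3, 5, k=1)): [7, 5, 2, 6, 4, 3, 1, 0]
After 4 (swap(2, 0)): [2, 5, 7, 6, 4, 3, 1, 0]
After 5 (reverse(1, 6)): [2, 1, 3, 4, 6, 7, 5, 0]
After 6 (rotate_left(2, 5, k=1)): [2, 1, 4, 6, 7, 3, 5, 0]
After 7 (rotate_left(5, 7, k=2)): [2, 1, 4, 6, 7, 0, 3, 5]
After 8 (reverse(6, 7)): [2, 1, 4, 6, 7, 0, 5, 3]
After 9 (swap(4, 1)): [2, 7, 4, 6, 1, 0, 5, 3]
After 10 (swap(3, 5)): [2, 7, 4, 0, 1, 6, 5, 3]
After 11 (swap(2, 5)): [2, 7, 6, 0, 1, 4, 5, 3]
After 12 (reverse(5, 6)): [2, 7, 6, 0, 1, 5, 4, 3]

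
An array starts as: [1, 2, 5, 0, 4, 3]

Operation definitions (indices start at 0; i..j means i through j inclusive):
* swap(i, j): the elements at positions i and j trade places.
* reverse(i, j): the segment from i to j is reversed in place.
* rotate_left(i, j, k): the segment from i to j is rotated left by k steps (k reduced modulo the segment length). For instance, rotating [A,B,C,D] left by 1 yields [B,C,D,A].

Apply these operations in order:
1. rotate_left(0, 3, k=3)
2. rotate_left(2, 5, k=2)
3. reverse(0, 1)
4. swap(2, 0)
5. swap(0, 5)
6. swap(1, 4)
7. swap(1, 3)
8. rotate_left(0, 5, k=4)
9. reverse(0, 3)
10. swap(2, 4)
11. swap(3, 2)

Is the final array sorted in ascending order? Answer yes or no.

After 1 (rotate_left(0, 3, k=3)): [0, 1, 2, 5, 4, 3]
After 2 (rotate_left(2, 5, k=2)): [0, 1, 4, 3, 2, 5]
After 3 (reverse(0, 1)): [1, 0, 4, 3, 2, 5]
After 4 (swap(2, 0)): [4, 0, 1, 3, 2, 5]
After 5 (swap(0, 5)): [5, 0, 1, 3, 2, 4]
After 6 (swap(1, 4)): [5, 2, 1, 3, 0, 4]
After 7 (swap(1, 3)): [5, 3, 1, 2, 0, 4]
After 8 (rotate_left(0, 5, k=4)): [0, 4, 5, 3, 1, 2]
After 9 (reverse(0, 3)): [3, 5, 4, 0, 1, 2]
After 10 (swap(2, 4)): [3, 5, 1, 0, 4, 2]
After 11 (swap(3, 2)): [3, 5, 0, 1, 4, 2]

Answer: no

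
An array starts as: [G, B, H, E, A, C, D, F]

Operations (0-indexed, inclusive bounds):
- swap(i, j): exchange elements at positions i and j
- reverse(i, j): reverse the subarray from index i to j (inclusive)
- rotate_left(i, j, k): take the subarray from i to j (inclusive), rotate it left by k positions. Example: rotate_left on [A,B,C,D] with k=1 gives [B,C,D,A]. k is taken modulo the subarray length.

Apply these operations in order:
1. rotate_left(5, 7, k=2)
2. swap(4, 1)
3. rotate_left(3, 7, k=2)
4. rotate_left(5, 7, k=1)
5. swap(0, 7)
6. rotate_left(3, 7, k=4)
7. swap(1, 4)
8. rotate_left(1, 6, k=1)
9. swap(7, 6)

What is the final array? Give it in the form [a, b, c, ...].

Answer: [D, H, G, A, C, E, B, F]

Derivation:
After 1 (rotate_left(5, 7, k=2)): [G, B, H, E, A, F, C, D]
After 2 (swap(4, 1)): [G, A, H, E, B, F, C, D]
After 3 (rotate_left(3, 7, k=2)): [G, A, H, F, C, D, E, B]
After 4 (rotate_left(5, 7, k=1)): [G, A, H, F, C, E, B, D]
After 5 (swap(0, 7)): [D, A, H, F, C, E, B, G]
After 6 (rotate_left(3, 7, k=4)): [D, A, H, G, F, C, E, B]
After 7 (swap(1, 4)): [D, F, H, G, A, C, E, B]
After 8 (rotate_left(1, 6, k=1)): [D, H, G, A, C, E, F, B]
After 9 (swap(7, 6)): [D, H, G, A, C, E, B, F]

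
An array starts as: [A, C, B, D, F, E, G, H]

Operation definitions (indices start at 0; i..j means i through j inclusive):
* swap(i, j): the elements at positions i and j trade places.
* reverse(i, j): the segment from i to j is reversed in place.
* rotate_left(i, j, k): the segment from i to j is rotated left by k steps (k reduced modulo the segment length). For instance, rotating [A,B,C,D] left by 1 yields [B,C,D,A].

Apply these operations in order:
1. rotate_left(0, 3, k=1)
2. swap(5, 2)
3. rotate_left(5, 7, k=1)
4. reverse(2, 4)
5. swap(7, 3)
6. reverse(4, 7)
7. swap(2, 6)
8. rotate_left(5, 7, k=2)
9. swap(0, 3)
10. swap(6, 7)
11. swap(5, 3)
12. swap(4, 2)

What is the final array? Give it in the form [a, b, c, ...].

After 1 (rotate_left(0, 3, k=1)): [C, B, D, A, F, E, G, H]
After 2 (swap(5, 2)): [C, B, E, A, F, D, G, H]
After 3 (rotate_left(5, 7, k=1)): [C, B, E, A, F, G, H, D]
After 4 (reverse(2, 4)): [C, B, F, A, E, G, H, D]
After 5 (swap(7, 3)): [C, B, F, D, E, G, H, A]
After 6 (reverse(4, 7)): [C, B, F, D, A, H, G, E]
After 7 (swap(2, 6)): [C, B, G, D, A, H, F, E]
After 8 (rotate_left(5, 7, k=2)): [C, B, G, D, A, E, H, F]
After 9 (swap(0, 3)): [D, B, G, C, A, E, H, F]
After 10 (swap(6, 7)): [D, B, G, C, A, E, F, H]
After 11 (swap(5, 3)): [D, B, G, E, A, C, F, H]
After 12 (swap(4, 2)): [D, B, A, E, G, C, F, H]

Answer: [D, B, A, E, G, C, F, H]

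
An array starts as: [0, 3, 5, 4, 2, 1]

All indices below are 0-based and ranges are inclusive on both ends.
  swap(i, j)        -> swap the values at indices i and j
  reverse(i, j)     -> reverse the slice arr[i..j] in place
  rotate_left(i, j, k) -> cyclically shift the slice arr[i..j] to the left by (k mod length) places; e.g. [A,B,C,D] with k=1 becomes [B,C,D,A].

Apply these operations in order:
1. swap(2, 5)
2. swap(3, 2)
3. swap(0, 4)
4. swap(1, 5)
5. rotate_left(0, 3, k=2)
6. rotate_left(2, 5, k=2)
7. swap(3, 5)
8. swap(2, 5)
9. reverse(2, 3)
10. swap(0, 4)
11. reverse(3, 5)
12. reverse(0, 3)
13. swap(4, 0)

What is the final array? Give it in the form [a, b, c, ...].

After 1 (swap(2, 5)): [0, 3, 1, 4, 2, 5]
After 2 (swap(3, 2)): [0, 3, 4, 1, 2, 5]
After 3 (swap(0, 4)): [2, 3, 4, 1, 0, 5]
After 4 (swap(1, 5)): [2, 5, 4, 1, 0, 3]
After 5 (rotate_left(0, 3, k=2)): [4, 1, 2, 5, 0, 3]
After 6 (rotate_left(2, 5, k=2)): [4, 1, 0, 3, 2, 5]
After 7 (swap(3, 5)): [4, 1, 0, 5, 2, 3]
After 8 (swap(2, 5)): [4, 1, 3, 5, 2, 0]
After 9 (reverse(2, 3)): [4, 1, 5, 3, 2, 0]
After 10 (swap(0, 4)): [2, 1, 5, 3, 4, 0]
After 11 (reverse(3, 5)): [2, 1, 5, 0, 4, 3]
After 12 (reverse(0, 3)): [0, 5, 1, 2, 4, 3]
After 13 (swap(4, 0)): [4, 5, 1, 2, 0, 3]

Answer: [4, 5, 1, 2, 0, 3]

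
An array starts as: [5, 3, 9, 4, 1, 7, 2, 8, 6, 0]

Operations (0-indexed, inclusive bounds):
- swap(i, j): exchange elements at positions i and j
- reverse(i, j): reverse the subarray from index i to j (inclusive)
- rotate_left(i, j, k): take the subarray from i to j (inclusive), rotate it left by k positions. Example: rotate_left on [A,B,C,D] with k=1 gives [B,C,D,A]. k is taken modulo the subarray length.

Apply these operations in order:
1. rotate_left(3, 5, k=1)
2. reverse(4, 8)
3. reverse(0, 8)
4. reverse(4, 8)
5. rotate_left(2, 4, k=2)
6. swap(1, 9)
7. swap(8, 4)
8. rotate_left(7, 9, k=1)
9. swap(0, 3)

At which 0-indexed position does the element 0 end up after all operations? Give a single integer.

After 1 (rotate_left(3, 5, k=1)): [5, 3, 9, 1, 7, 4, 2, 8, 6, 0]
After 2 (reverse(4, 8)): [5, 3, 9, 1, 6, 8, 2, 4, 7, 0]
After 3 (reverse(0, 8)): [7, 4, 2, 8, 6, 1, 9, 3, 5, 0]
After 4 (reverse(4, 8)): [7, 4, 2, 8, 5, 3, 9, 1, 6, 0]
After 5 (rotate_left(2, 4, k=2)): [7, 4, 5, 2, 8, 3, 9, 1, 6, 0]
After 6 (swap(1, 9)): [7, 0, 5, 2, 8, 3, 9, 1, 6, 4]
After 7 (swap(8, 4)): [7, 0, 5, 2, 6, 3, 9, 1, 8, 4]
After 8 (rotate_left(7, 9, k=1)): [7, 0, 5, 2, 6, 3, 9, 8, 4, 1]
After 9 (swap(0, 3)): [2, 0, 5, 7, 6, 3, 9, 8, 4, 1]

Answer: 1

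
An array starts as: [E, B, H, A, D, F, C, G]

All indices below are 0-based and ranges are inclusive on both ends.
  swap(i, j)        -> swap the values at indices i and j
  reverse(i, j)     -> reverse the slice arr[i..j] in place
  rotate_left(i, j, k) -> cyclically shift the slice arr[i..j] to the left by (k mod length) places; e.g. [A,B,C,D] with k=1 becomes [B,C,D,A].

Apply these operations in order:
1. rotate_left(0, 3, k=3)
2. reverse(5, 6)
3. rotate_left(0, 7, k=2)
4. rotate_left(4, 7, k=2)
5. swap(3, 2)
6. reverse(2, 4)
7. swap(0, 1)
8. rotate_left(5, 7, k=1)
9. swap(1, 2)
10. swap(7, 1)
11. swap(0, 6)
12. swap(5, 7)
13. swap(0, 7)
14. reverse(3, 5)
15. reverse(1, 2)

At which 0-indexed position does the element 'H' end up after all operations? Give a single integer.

Answer: 6

Derivation:
After 1 (rotate_left(0, 3, k=3)): [A, E, B, H, D, F, C, G]
After 2 (reverse(5, 6)): [A, E, B, H, D, C, F, G]
After 3 (rotate_left(0, 7, k=2)): [B, H, D, C, F, G, A, E]
After 4 (rotate_left(4, 7, k=2)): [B, H, D, C, A, E, F, G]
After 5 (swap(3, 2)): [B, H, C, D, A, E, F, G]
After 6 (reverse(2, 4)): [B, H, A, D, C, E, F, G]
After 7 (swap(0, 1)): [H, B, A, D, C, E, F, G]
After 8 (rotate_left(5, 7, k=1)): [H, B, A, D, C, F, G, E]
After 9 (swap(1, 2)): [H, A, B, D, C, F, G, E]
After 10 (swap(7, 1)): [H, E, B, D, C, F, G, A]
After 11 (swap(0, 6)): [G, E, B, D, C, F, H, A]
After 12 (swap(5, 7)): [G, E, B, D, C, A, H, F]
After 13 (swap(0, 7)): [F, E, B, D, C, A, H, G]
After 14 (reverse(3, 5)): [F, E, B, A, C, D, H, G]
After 15 (reverse(1, 2)): [F, B, E, A, C, D, H, G]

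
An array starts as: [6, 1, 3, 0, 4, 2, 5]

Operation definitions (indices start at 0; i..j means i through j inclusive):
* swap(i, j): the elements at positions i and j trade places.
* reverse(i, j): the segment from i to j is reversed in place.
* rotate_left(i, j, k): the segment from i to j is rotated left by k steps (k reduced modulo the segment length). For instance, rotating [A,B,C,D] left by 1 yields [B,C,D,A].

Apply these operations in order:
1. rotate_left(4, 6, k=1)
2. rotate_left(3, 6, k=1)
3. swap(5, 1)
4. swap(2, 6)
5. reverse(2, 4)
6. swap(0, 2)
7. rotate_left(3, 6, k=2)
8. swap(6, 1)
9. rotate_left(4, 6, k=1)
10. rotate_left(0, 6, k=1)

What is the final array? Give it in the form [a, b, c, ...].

Answer: [0, 6, 1, 2, 4, 3, 5]

Derivation:
After 1 (rotate_left(4, 6, k=1)): [6, 1, 3, 0, 2, 5, 4]
After 2 (rotate_left(3, 6, k=1)): [6, 1, 3, 2, 5, 4, 0]
After 3 (swap(5, 1)): [6, 4, 3, 2, 5, 1, 0]
After 4 (swap(2, 6)): [6, 4, 0, 2, 5, 1, 3]
After 5 (reverse(2, 4)): [6, 4, 5, 2, 0, 1, 3]
After 6 (swap(0, 2)): [5, 4, 6, 2, 0, 1, 3]
After 7 (rotate_left(3, 6, k=2)): [5, 4, 6, 1, 3, 2, 0]
After 8 (swap(6, 1)): [5, 0, 6, 1, 3, 2, 4]
After 9 (rotate_left(4, 6, k=1)): [5, 0, 6, 1, 2, 4, 3]
After 10 (rotate_left(0, 6, k=1)): [0, 6, 1, 2, 4, 3, 5]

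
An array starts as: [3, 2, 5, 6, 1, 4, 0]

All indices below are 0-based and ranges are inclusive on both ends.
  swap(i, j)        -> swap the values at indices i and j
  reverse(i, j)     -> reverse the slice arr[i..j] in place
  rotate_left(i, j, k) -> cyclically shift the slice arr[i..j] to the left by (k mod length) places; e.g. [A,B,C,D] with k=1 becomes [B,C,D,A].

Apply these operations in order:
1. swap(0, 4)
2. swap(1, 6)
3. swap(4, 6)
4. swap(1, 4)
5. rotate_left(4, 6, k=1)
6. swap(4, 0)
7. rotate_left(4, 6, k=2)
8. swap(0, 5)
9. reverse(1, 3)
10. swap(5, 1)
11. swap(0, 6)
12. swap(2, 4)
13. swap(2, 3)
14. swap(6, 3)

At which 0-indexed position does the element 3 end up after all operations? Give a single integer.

Answer: 0

Derivation:
After 1 (swap(0, 4)): [1, 2, 5, 6, 3, 4, 0]
After 2 (swap(1, 6)): [1, 0, 5, 6, 3, 4, 2]
After 3 (swap(4, 6)): [1, 0, 5, 6, 2, 4, 3]
After 4 (swap(1, 4)): [1, 2, 5, 6, 0, 4, 3]
After 5 (rotate_left(4, 6, k=1)): [1, 2, 5, 6, 4, 3, 0]
After 6 (swap(4, 0)): [4, 2, 5, 6, 1, 3, 0]
After 7 (rotate_left(4, 6, k=2)): [4, 2, 5, 6, 0, 1, 3]
After 8 (swap(0, 5)): [1, 2, 5, 6, 0, 4, 3]
After 9 (reverse(1, 3)): [1, 6, 5, 2, 0, 4, 3]
After 10 (swap(5, 1)): [1, 4, 5, 2, 0, 6, 3]
After 11 (swap(0, 6)): [3, 4, 5, 2, 0, 6, 1]
After 12 (swap(2, 4)): [3, 4, 0, 2, 5, 6, 1]
After 13 (swap(2, 3)): [3, 4, 2, 0, 5, 6, 1]
After 14 (swap(6, 3)): [3, 4, 2, 1, 5, 6, 0]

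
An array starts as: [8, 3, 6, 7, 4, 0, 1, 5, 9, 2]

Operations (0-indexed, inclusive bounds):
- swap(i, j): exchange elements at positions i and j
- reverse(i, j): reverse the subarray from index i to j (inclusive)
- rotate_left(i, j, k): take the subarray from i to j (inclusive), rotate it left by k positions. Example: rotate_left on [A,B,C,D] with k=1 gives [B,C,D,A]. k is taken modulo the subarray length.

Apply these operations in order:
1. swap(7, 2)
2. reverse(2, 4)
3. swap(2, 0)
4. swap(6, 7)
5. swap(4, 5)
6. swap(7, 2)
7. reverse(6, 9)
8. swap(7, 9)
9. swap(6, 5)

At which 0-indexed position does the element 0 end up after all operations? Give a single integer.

Answer: 4

Derivation:
After 1 (swap(7, 2)): [8, 3, 5, 7, 4, 0, 1, 6, 9, 2]
After 2 (reverse(2, 4)): [8, 3, 4, 7, 5, 0, 1, 6, 9, 2]
After 3 (swap(2, 0)): [4, 3, 8, 7, 5, 0, 1, 6, 9, 2]
After 4 (swap(6, 7)): [4, 3, 8, 7, 5, 0, 6, 1, 9, 2]
After 5 (swap(4, 5)): [4, 3, 8, 7, 0, 5, 6, 1, 9, 2]
After 6 (swap(7, 2)): [4, 3, 1, 7, 0, 5, 6, 8, 9, 2]
After 7 (reverse(6, 9)): [4, 3, 1, 7, 0, 5, 2, 9, 8, 6]
After 8 (swap(7, 9)): [4, 3, 1, 7, 0, 5, 2, 6, 8, 9]
After 9 (swap(6, 5)): [4, 3, 1, 7, 0, 2, 5, 6, 8, 9]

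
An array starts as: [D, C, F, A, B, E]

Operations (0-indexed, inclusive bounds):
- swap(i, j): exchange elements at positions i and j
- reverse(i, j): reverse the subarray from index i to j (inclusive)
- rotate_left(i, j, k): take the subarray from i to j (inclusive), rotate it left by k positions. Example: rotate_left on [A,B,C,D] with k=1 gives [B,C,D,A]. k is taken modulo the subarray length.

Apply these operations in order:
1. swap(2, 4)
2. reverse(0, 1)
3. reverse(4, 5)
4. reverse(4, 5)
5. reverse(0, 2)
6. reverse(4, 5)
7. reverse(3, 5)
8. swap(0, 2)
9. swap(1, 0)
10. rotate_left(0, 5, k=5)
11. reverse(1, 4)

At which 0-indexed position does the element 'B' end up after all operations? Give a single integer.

Answer: 2

Derivation:
After 1 (swap(2, 4)): [D, C, B, A, F, E]
After 2 (reverse(0, 1)): [C, D, B, A, F, E]
After 3 (reverse(4, 5)): [C, D, B, A, E, F]
After 4 (reverse(4, 5)): [C, D, B, A, F, E]
After 5 (reverse(0, 2)): [B, D, C, A, F, E]
After 6 (reverse(4, 5)): [B, D, C, A, E, F]
After 7 (reverse(3, 5)): [B, D, C, F, E, A]
After 8 (swap(0, 2)): [C, D, B, F, E, A]
After 9 (swap(1, 0)): [D, C, B, F, E, A]
After 10 (rotate_left(0, 5, k=5)): [A, D, C, B, F, E]
After 11 (reverse(1, 4)): [A, F, B, C, D, E]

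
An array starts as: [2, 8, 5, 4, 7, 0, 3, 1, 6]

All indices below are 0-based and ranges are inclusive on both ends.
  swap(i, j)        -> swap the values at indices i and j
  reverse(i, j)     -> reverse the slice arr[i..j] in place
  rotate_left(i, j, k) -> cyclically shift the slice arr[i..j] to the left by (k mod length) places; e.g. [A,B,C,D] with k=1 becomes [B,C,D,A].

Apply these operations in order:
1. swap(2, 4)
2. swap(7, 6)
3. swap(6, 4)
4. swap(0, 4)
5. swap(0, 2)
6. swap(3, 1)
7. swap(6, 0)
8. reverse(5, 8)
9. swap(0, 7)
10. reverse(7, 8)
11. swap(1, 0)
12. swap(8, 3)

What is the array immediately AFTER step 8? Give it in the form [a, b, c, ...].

Answer: [5, 4, 1, 8, 2, 6, 3, 7, 0]

Derivation:
After 1 (swap(2, 4)): [2, 8, 7, 4, 5, 0, 3, 1, 6]
After 2 (swap(7, 6)): [2, 8, 7, 4, 5, 0, 1, 3, 6]
After 3 (swap(6, 4)): [2, 8, 7, 4, 1, 0, 5, 3, 6]
After 4 (swap(0, 4)): [1, 8, 7, 4, 2, 0, 5, 3, 6]
After 5 (swap(0, 2)): [7, 8, 1, 4, 2, 0, 5, 3, 6]
After 6 (swap(3, 1)): [7, 4, 1, 8, 2, 0, 5, 3, 6]
After 7 (swap(6, 0)): [5, 4, 1, 8, 2, 0, 7, 3, 6]
After 8 (reverse(5, 8)): [5, 4, 1, 8, 2, 6, 3, 7, 0]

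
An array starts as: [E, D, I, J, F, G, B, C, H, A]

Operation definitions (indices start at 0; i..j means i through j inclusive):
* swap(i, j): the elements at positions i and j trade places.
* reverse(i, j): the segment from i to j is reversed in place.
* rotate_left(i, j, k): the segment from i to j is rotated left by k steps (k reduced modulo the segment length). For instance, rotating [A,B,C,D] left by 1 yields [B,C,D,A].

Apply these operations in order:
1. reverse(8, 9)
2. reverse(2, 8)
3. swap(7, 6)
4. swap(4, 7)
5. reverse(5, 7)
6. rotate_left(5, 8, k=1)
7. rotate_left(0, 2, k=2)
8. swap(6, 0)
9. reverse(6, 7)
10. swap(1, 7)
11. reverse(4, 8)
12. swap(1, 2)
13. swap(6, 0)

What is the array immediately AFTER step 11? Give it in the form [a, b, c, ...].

After 1 (reverse(8, 9)): [E, D, I, J, F, G, B, C, A, H]
After 2 (reverse(2, 8)): [E, D, A, C, B, G, F, J, I, H]
After 3 (swap(7, 6)): [E, D, A, C, B, G, J, F, I, H]
After 4 (swap(4, 7)): [E, D, A, C, F, G, J, B, I, H]
After 5 (reverse(5, 7)): [E, D, A, C, F, B, J, G, I, H]
After 6 (rotate_left(5, 8, k=1)): [E, D, A, C, F, J, G, I, B, H]
After 7 (rotate_left(0, 2, k=2)): [A, E, D, C, F, J, G, I, B, H]
After 8 (swap(6, 0)): [G, E, D, C, F, J, A, I, B, H]
After 9 (reverse(6, 7)): [G, E, D, C, F, J, I, A, B, H]
After 10 (swap(1, 7)): [G, A, D, C, F, J, I, E, B, H]
After 11 (reverse(4, 8)): [G, A, D, C, B, E, I, J, F, H]

Answer: [G, A, D, C, B, E, I, J, F, H]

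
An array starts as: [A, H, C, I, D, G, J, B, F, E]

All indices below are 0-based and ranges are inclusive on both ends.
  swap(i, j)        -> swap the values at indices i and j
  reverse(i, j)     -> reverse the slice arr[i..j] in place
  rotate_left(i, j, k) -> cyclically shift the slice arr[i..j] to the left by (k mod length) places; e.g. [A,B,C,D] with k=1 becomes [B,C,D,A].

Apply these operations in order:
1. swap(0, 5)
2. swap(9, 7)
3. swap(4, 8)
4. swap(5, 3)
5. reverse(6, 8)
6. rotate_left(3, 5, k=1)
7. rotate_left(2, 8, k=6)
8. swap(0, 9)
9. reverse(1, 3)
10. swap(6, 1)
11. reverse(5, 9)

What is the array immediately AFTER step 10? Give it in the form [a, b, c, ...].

Answer: [B, A, J, H, F, I, C, D, E, G]

Derivation:
After 1 (swap(0, 5)): [G, H, C, I, D, A, J, B, F, E]
After 2 (swap(9, 7)): [G, H, C, I, D, A, J, E, F, B]
After 3 (swap(4, 8)): [G, H, C, I, F, A, J, E, D, B]
After 4 (swap(5, 3)): [G, H, C, A, F, I, J, E, D, B]
After 5 (reverse(6, 8)): [G, H, C, A, F, I, D, E, J, B]
After 6 (rotate_left(3, 5, k=1)): [G, H, C, F, I, A, D, E, J, B]
After 7 (rotate_left(2, 8, k=6)): [G, H, J, C, F, I, A, D, E, B]
After 8 (swap(0, 9)): [B, H, J, C, F, I, A, D, E, G]
After 9 (reverse(1, 3)): [B, C, J, H, F, I, A, D, E, G]
After 10 (swap(6, 1)): [B, A, J, H, F, I, C, D, E, G]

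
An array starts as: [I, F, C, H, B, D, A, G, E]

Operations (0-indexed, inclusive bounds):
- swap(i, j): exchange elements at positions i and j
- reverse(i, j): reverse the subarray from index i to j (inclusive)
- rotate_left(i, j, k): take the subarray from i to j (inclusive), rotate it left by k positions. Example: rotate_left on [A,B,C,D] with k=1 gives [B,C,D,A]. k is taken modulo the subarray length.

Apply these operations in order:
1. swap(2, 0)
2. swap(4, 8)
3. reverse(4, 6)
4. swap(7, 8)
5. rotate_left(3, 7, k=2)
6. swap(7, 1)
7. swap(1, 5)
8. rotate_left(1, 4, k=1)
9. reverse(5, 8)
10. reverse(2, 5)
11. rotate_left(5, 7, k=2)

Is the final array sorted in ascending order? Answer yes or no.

Answer: no

Derivation:
After 1 (swap(2, 0)): [C, F, I, H, B, D, A, G, E]
After 2 (swap(4, 8)): [C, F, I, H, E, D, A, G, B]
After 3 (reverse(4, 6)): [C, F, I, H, A, D, E, G, B]
After 4 (swap(7, 8)): [C, F, I, H, A, D, E, B, G]
After 5 (rotate_left(3, 7, k=2)): [C, F, I, D, E, B, H, A, G]
After 6 (swap(7, 1)): [C, A, I, D, E, B, H, F, G]
After 7 (swap(1, 5)): [C, B, I, D, E, A, H, F, G]
After 8 (rotate_left(1, 4, k=1)): [C, I, D, E, B, A, H, F, G]
After 9 (reverse(5, 8)): [C, I, D, E, B, G, F, H, A]
After 10 (reverse(2, 5)): [C, I, G, B, E, D, F, H, A]
After 11 (rotate_left(5, 7, k=2)): [C, I, G, B, E, H, D, F, A]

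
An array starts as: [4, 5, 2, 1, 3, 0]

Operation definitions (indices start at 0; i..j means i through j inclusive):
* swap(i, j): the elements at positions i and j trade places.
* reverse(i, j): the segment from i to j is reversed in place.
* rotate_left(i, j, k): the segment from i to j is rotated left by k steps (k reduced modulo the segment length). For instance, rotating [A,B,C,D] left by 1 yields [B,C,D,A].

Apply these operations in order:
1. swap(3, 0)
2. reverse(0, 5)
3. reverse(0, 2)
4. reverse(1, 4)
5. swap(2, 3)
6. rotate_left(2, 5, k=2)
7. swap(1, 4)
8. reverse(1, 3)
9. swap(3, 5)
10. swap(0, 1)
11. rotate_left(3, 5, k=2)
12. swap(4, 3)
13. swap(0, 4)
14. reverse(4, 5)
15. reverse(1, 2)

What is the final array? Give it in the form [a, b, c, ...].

After 1 (swap(3, 0)): [1, 5, 2, 4, 3, 0]
After 2 (reverse(0, 5)): [0, 3, 4, 2, 5, 1]
After 3 (reverse(0, 2)): [4, 3, 0, 2, 5, 1]
After 4 (reverse(1, 4)): [4, 5, 2, 0, 3, 1]
After 5 (swap(2, 3)): [4, 5, 0, 2, 3, 1]
After 6 (rotate_left(2, 5, k=2)): [4, 5, 3, 1, 0, 2]
After 7 (swap(1, 4)): [4, 0, 3, 1, 5, 2]
After 8 (reverse(1, 3)): [4, 1, 3, 0, 5, 2]
After 9 (swap(3, 5)): [4, 1, 3, 2, 5, 0]
After 10 (swap(0, 1)): [1, 4, 3, 2, 5, 0]
After 11 (rotate_left(3, 5, k=2)): [1, 4, 3, 0, 2, 5]
After 12 (swap(4, 3)): [1, 4, 3, 2, 0, 5]
After 13 (swap(0, 4)): [0, 4, 3, 2, 1, 5]
After 14 (reverse(4, 5)): [0, 4, 3, 2, 5, 1]
After 15 (reverse(1, 2)): [0, 3, 4, 2, 5, 1]

Answer: [0, 3, 4, 2, 5, 1]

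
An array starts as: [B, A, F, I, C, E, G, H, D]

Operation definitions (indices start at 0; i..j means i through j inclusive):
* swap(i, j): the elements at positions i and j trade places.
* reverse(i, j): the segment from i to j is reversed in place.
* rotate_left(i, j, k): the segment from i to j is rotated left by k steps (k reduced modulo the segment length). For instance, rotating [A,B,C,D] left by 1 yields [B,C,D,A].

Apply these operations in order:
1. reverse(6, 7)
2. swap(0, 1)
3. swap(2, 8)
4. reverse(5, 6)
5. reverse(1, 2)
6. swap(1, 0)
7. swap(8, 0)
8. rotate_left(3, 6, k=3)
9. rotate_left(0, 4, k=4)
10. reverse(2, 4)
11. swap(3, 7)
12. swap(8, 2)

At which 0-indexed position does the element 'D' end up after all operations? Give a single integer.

Answer: 2

Derivation:
After 1 (reverse(6, 7)): [B, A, F, I, C, E, H, G, D]
After 2 (swap(0, 1)): [A, B, F, I, C, E, H, G, D]
After 3 (swap(2, 8)): [A, B, D, I, C, E, H, G, F]
After 4 (reverse(5, 6)): [A, B, D, I, C, H, E, G, F]
After 5 (reverse(1, 2)): [A, D, B, I, C, H, E, G, F]
After 6 (swap(1, 0)): [D, A, B, I, C, H, E, G, F]
After 7 (swap(8, 0)): [F, A, B, I, C, H, E, G, D]
After 8 (rotate_left(3, 6, k=3)): [F, A, B, E, I, C, H, G, D]
After 9 (rotate_left(0, 4, k=4)): [I, F, A, B, E, C, H, G, D]
After 10 (reverse(2, 4)): [I, F, E, B, A, C, H, G, D]
After 11 (swap(3, 7)): [I, F, E, G, A, C, H, B, D]
After 12 (swap(8, 2)): [I, F, D, G, A, C, H, B, E]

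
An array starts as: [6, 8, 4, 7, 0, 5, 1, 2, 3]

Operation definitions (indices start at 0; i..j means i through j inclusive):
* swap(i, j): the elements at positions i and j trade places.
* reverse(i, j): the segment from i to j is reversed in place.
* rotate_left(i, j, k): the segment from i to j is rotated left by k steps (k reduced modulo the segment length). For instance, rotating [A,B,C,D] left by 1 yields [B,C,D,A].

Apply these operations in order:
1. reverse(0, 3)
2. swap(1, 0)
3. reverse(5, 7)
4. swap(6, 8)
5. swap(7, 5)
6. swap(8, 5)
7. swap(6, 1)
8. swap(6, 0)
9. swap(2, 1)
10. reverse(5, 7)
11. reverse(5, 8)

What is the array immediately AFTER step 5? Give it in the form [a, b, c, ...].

Answer: [4, 7, 8, 6, 0, 5, 3, 2, 1]

Derivation:
After 1 (reverse(0, 3)): [7, 4, 8, 6, 0, 5, 1, 2, 3]
After 2 (swap(1, 0)): [4, 7, 8, 6, 0, 5, 1, 2, 3]
After 3 (reverse(5, 7)): [4, 7, 8, 6, 0, 2, 1, 5, 3]
After 4 (swap(6, 8)): [4, 7, 8, 6, 0, 2, 3, 5, 1]
After 5 (swap(7, 5)): [4, 7, 8, 6, 0, 5, 3, 2, 1]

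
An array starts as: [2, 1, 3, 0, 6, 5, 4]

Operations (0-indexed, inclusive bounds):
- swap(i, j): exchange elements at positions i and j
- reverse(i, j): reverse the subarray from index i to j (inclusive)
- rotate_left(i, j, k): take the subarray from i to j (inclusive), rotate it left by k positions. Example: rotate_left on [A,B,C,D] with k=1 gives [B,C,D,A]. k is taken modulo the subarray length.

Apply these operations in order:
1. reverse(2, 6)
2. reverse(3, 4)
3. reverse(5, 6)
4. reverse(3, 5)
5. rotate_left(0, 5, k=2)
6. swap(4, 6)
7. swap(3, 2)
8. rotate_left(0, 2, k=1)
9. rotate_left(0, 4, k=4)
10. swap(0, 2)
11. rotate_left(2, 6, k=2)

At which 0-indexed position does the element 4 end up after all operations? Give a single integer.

Answer: 6

Derivation:
After 1 (reverse(2, 6)): [2, 1, 4, 5, 6, 0, 3]
After 2 (reverse(3, 4)): [2, 1, 4, 6, 5, 0, 3]
After 3 (reverse(5, 6)): [2, 1, 4, 6, 5, 3, 0]
After 4 (reverse(3, 5)): [2, 1, 4, 3, 5, 6, 0]
After 5 (rotate_left(0, 5, k=2)): [4, 3, 5, 6, 2, 1, 0]
After 6 (swap(4, 6)): [4, 3, 5, 6, 0, 1, 2]
After 7 (swap(3, 2)): [4, 3, 6, 5, 0, 1, 2]
After 8 (rotate_left(0, 2, k=1)): [3, 6, 4, 5, 0, 1, 2]
After 9 (rotate_left(0, 4, k=4)): [0, 3, 6, 4, 5, 1, 2]
After 10 (swap(0, 2)): [6, 3, 0, 4, 5, 1, 2]
After 11 (rotate_left(2, 6, k=2)): [6, 3, 5, 1, 2, 0, 4]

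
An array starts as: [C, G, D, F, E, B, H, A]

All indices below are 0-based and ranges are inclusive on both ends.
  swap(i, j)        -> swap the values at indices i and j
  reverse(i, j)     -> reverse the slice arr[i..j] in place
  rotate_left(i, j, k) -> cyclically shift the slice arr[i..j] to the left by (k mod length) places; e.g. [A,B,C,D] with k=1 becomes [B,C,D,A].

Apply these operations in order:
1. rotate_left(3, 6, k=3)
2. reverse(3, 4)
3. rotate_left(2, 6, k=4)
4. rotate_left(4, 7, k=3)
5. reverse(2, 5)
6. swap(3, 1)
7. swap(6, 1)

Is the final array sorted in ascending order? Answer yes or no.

After 1 (rotate_left(3, 6, k=3)): [C, G, D, H, F, E, B, A]
After 2 (reverse(3, 4)): [C, G, D, F, H, E, B, A]
After 3 (rotate_left(2, 6, k=4)): [C, G, B, D, F, H, E, A]
After 4 (rotate_left(4, 7, k=3)): [C, G, B, D, A, F, H, E]
After 5 (reverse(2, 5)): [C, G, F, A, D, B, H, E]
After 6 (swap(3, 1)): [C, A, F, G, D, B, H, E]
After 7 (swap(6, 1)): [C, H, F, G, D, B, A, E]

Answer: no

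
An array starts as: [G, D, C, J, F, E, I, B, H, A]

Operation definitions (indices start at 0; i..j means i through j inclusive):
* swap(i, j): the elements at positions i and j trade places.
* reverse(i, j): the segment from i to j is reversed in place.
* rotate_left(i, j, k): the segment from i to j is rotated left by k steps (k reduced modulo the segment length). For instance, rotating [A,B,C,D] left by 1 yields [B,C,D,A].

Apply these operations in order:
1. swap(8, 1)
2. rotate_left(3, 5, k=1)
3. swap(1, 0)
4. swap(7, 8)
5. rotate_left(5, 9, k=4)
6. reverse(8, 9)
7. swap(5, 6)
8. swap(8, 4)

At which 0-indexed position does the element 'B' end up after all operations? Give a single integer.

Answer: 4

Derivation:
After 1 (swap(8, 1)): [G, H, C, J, F, E, I, B, D, A]
After 2 (rotate_left(3, 5, k=1)): [G, H, C, F, E, J, I, B, D, A]
After 3 (swap(1, 0)): [H, G, C, F, E, J, I, B, D, A]
After 4 (swap(7, 8)): [H, G, C, F, E, J, I, D, B, A]
After 5 (rotate_left(5, 9, k=4)): [H, G, C, F, E, A, J, I, D, B]
After 6 (reverse(8, 9)): [H, G, C, F, E, A, J, I, B, D]
After 7 (swap(5, 6)): [H, G, C, F, E, J, A, I, B, D]
After 8 (swap(8, 4)): [H, G, C, F, B, J, A, I, E, D]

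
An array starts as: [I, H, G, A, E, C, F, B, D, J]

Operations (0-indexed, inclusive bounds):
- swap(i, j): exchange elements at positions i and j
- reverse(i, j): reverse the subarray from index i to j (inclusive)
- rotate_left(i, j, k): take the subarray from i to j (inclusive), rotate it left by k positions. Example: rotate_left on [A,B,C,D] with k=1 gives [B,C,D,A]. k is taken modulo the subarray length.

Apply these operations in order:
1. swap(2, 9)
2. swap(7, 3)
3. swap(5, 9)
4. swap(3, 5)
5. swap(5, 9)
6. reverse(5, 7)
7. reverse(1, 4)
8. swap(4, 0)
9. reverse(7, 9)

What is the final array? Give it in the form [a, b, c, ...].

After 1 (swap(2, 9)): [I, H, J, A, E, C, F, B, D, G]
After 2 (swap(7, 3)): [I, H, J, B, E, C, F, A, D, G]
After 3 (swap(5, 9)): [I, H, J, B, E, G, F, A, D, C]
After 4 (swap(3, 5)): [I, H, J, G, E, B, F, A, D, C]
After 5 (swap(5, 9)): [I, H, J, G, E, C, F, A, D, B]
After 6 (reverse(5, 7)): [I, H, J, G, E, A, F, C, D, B]
After 7 (reverse(1, 4)): [I, E, G, J, H, A, F, C, D, B]
After 8 (swap(4, 0)): [H, E, G, J, I, A, F, C, D, B]
After 9 (reverse(7, 9)): [H, E, G, J, I, A, F, B, D, C]

Answer: [H, E, G, J, I, A, F, B, D, C]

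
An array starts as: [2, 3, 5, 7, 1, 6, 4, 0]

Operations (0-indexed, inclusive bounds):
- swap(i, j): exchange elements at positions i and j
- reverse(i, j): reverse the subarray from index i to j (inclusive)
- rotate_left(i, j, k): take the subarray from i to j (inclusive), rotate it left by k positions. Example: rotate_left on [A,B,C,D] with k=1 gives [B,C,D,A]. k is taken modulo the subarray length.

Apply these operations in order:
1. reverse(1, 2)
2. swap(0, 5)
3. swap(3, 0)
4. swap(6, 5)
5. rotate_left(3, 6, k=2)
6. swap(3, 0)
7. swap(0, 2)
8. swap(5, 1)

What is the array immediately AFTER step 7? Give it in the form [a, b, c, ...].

After 1 (reverse(1, 2)): [2, 5, 3, 7, 1, 6, 4, 0]
After 2 (swap(0, 5)): [6, 5, 3, 7, 1, 2, 4, 0]
After 3 (swap(3, 0)): [7, 5, 3, 6, 1, 2, 4, 0]
After 4 (swap(6, 5)): [7, 5, 3, 6, 1, 4, 2, 0]
After 5 (rotate_left(3, 6, k=2)): [7, 5, 3, 4, 2, 6, 1, 0]
After 6 (swap(3, 0)): [4, 5, 3, 7, 2, 6, 1, 0]
After 7 (swap(0, 2)): [3, 5, 4, 7, 2, 6, 1, 0]

Answer: [3, 5, 4, 7, 2, 6, 1, 0]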